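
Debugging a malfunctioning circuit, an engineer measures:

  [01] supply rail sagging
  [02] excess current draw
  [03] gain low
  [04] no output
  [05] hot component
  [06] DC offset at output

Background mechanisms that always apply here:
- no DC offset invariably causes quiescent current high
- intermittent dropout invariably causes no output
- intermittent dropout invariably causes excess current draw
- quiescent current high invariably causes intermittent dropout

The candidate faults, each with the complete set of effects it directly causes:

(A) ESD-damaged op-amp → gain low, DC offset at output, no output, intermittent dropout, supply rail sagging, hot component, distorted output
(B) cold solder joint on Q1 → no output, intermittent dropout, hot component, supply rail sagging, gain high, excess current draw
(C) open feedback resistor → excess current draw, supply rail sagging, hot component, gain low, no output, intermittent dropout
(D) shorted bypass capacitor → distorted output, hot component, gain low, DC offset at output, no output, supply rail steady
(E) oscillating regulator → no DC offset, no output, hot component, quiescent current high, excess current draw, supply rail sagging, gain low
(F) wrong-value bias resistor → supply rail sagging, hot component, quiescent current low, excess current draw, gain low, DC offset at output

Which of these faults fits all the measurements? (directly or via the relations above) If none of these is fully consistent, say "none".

A

For each candidate, compare predicted effects to what was observed:
(A) ESD-damaged op-amp — accounts for every observation (excess current draw through intermittent dropout → excess current draw)
(B) cold solder joint on Q1 — fails on gain low, DC offset at output (predicts gain high, not gain low)
(C) open feedback resistor — supply rail sagging yes; excess current draw yes; gain low yes; no output yes; hot component yes; DC offset at output NO
(D) shorted bypass capacitor — supply rail sagging NO; excess current draw NO; gain low yes; no output yes; hot component yes; DC offset at output yes
(E) oscillating regulator — supply rail sagging yes; excess current draw yes; gain low yes; no output yes; hot component yes; DC offset at output NO
(F) wrong-value bias resistor — does not account for no output
Only (A) is consistent with every observation.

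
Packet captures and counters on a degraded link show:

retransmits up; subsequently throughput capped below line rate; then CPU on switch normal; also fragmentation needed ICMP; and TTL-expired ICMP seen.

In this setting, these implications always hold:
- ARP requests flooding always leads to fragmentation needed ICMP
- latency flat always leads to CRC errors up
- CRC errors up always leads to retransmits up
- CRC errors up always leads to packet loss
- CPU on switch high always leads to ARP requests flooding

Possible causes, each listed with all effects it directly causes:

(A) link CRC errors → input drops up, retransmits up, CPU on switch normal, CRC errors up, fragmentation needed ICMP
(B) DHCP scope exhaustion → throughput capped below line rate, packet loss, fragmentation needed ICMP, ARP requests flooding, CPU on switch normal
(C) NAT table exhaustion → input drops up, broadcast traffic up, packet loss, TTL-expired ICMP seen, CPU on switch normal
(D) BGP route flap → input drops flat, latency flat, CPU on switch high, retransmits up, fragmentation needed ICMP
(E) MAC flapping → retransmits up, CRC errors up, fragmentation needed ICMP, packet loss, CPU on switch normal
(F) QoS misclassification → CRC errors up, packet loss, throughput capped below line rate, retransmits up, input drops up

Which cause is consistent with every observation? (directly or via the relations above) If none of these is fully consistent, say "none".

none

For each candidate, compare predicted effects to what was observed:
(A) link CRC errors — retransmits up ✓; throughput capped below line rate ✗; CPU on switch normal ✓; fragmentation needed ICMP ✓; TTL-expired ICMP seen ✗
(B) DHCP scope exhaustion — retransmits up ✗; throughput capped below line rate ✓; CPU on switch normal ✓; fragmentation needed ICMP ✓; TTL-expired ICMP seen ✗
(C) NAT table exhaustion — does not account for retransmits up, throughput capped below line rate, fragmentation needed ICMP
(D) BGP route flap — retransmits up ✓; throughput capped below line rate ✗; CPU on switch normal ✗; fragmentation needed ICMP ✓; TTL-expired ICMP seen ✗
(E) MAC flapping — retransmits up ✓; throughput capped below line rate ✗; CPU on switch normal ✓; fragmentation needed ICMP ✓; TTL-expired ICMP seen ✗
(F) QoS misclassification — does not account for CPU on switch normal, fragmentation needed ICMP, TTL-expired ICMP seen
No candidate is consistent with all observations.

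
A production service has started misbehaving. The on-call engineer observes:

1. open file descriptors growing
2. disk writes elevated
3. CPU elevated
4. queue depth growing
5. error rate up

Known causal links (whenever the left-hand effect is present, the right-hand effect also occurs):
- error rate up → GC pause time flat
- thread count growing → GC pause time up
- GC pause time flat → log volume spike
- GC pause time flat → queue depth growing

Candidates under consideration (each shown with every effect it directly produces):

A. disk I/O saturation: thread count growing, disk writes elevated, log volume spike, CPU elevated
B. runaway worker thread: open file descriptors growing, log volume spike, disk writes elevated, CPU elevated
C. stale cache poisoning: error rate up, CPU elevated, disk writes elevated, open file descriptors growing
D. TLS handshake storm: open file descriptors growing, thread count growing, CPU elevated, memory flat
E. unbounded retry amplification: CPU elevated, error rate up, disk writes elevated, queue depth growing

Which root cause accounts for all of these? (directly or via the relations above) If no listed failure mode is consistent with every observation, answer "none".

C

Testing each hypothesis:
(A) disk I/O saturation — open file descriptors growing -; disk writes elevated +; CPU elevated +; queue depth growing -; error rate up -
(B) runaway worker thread — does not account for queue depth growing, error rate up
(C) stale cache poisoning — accounts for every observation (queue depth growing via error rate up → GC pause time flat → queue depth growing)
(D) TLS handshake storm — does not account for disk writes elevated, queue depth growing, error rate up
(E) unbounded retry amplification — open file descriptors growing -; disk writes elevated +; CPU elevated +; queue depth growing +; error rate up +
(C) alone accounts for all the evidence.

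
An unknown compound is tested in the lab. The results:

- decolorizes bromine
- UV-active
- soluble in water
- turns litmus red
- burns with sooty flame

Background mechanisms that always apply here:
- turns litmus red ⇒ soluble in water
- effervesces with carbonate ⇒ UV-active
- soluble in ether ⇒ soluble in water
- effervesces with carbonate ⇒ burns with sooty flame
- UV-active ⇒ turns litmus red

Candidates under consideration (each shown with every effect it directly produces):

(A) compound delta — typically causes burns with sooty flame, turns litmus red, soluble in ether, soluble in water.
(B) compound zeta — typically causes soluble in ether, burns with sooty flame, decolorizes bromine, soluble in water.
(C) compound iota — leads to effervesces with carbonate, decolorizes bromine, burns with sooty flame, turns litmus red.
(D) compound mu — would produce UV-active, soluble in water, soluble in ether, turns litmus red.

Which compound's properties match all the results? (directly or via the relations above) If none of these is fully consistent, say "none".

C

Per-candidate check:
(A) compound delta — does not account for decolorizes bromine, UV-active
(B) compound zeta — does not account for UV-active, turns litmus red
(C) compound iota — decolorizes bromine +; UV-active + (via effervesces with carbonate → UV-active); soluble in water + (via turns litmus red → soluble in water); turns litmus red +; burns with sooty flame +
(D) compound mu — decolorizes bromine -; UV-active +; soluble in water +; turns litmus red +; burns with sooty flame -
(C) is the only candidate with no mismatches.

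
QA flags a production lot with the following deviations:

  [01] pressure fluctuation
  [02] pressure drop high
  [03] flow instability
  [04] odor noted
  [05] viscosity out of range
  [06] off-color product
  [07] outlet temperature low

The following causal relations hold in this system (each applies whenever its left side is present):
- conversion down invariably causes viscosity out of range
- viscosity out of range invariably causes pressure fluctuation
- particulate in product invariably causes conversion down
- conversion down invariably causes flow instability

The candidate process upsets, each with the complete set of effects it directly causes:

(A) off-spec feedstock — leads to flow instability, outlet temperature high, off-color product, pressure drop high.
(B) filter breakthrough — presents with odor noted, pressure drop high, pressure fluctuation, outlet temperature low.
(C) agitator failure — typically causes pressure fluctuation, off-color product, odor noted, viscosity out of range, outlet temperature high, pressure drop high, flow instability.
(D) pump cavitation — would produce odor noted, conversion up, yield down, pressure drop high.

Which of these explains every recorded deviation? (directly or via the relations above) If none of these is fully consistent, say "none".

none

For each candidate, compare predicted effects to what was observed:
(A) off-spec feedstock — pressure fluctuation -; pressure drop high +; flow instability +; odor noted -; viscosity out of range -; off-color product +; outlet temperature low -
(B) filter breakthrough — does not account for flow instability, viscosity out of range, off-color product
(C) agitator failure — pressure fluctuation +; pressure drop high +; flow instability +; odor noted +; viscosity out of range +; off-color product +; outlet temperature low -
(D) pump cavitation — pressure fluctuation -; pressure drop high +; flow instability -; odor noted +; viscosity out of range -; off-color product -; outlet temperature low -
No candidate is consistent with all observations.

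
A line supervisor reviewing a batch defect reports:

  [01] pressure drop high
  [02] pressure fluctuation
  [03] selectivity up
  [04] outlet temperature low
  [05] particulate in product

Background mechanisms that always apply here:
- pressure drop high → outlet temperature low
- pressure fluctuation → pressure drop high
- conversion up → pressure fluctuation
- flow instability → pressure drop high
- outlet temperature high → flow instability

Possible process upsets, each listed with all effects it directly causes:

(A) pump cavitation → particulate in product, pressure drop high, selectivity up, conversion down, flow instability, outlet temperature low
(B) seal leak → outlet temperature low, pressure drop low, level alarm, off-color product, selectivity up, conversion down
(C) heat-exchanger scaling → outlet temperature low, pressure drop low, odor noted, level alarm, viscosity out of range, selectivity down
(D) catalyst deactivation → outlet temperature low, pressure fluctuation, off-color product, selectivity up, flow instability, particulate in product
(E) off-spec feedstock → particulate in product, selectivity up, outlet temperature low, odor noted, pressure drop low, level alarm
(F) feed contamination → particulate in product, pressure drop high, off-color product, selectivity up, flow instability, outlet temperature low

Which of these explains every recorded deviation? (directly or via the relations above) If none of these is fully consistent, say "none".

Per-candidate check:
(A) pump cavitation — pressure drop high yes; pressure fluctuation NO; selectivity up yes; outlet temperature low yes; particulate in product yes
(B) seal leak — fails on pressure drop high, pressure fluctuation, particulate in product (predicts pressure drop low, not pressure drop high)
(C) heat-exchanger scaling — fails on pressure drop high, pressure fluctuation, selectivity up, particulate in product (predicts pressure drop low, not pressure drop high; predicts selectivity down, not selectivity up)
(D) catalyst deactivation — pressure drop high yes (through flow instability → pressure drop high); pressure fluctuation yes; selectivity up yes; outlet temperature low yes; particulate in product yes
(E) off-spec feedstock — pressure drop high NO; pressure fluctuation NO; selectivity up yes; outlet temperature low yes; particulate in product yes
(F) feed contamination — does not account for pressure fluctuation
(D) is the only candidate with no mismatches.

D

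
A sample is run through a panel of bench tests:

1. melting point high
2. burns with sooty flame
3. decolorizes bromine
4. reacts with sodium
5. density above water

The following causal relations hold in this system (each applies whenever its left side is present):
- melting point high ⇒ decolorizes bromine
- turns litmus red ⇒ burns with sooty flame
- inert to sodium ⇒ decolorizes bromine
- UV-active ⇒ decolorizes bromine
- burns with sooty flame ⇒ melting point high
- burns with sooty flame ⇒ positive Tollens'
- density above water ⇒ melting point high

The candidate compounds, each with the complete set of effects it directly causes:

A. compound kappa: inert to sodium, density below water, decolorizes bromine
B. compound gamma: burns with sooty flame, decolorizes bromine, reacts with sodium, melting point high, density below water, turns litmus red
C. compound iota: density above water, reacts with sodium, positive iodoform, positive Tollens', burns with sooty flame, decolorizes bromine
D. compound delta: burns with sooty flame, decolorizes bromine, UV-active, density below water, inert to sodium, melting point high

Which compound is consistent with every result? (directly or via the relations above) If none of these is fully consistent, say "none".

Testing each hypothesis:
(A) compound kappa — fails on melting point high, burns with sooty flame, reacts with sodium, density above water (predicts inert to sodium, not reacts with sodium; predicts density below water, not density above water)
(B) compound gamma — fails on density above water (predicts density below water, not density above water)
(C) compound iota — accounts for every observation (melting point high via density above water → melting point high)
(D) compound delta — melting point high +; burns with sooty flame +; decolorizes bromine +; reacts with sodium -; density above water -
(C) is the only candidate with no mismatches.

C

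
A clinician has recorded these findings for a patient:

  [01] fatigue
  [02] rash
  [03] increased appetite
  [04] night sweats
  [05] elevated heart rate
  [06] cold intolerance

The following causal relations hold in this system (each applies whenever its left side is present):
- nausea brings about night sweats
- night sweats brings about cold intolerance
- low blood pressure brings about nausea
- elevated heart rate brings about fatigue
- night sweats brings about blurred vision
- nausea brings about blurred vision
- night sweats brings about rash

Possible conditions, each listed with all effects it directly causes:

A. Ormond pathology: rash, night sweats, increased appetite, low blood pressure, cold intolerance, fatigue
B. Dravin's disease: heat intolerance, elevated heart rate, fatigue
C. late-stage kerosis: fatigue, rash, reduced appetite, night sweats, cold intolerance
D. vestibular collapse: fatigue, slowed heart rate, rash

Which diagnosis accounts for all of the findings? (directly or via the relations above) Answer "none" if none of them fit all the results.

Testing each hypothesis:
(A) Ormond pathology — does not account for elevated heart rate
(B) Dravin's disease — fails on rash, increased appetite, night sweats, cold intolerance (predicts heat intolerance, not cold intolerance)
(C) late-stage kerosis — fails on increased appetite, elevated heart rate (predicts reduced appetite, not increased appetite)
(D) vestibular collapse — fatigue ✓; rash ✓; increased appetite ✗; night sweats ✗; elevated heart rate ✗; cold intolerance ✗
Every candidate fails on at least one observation.

none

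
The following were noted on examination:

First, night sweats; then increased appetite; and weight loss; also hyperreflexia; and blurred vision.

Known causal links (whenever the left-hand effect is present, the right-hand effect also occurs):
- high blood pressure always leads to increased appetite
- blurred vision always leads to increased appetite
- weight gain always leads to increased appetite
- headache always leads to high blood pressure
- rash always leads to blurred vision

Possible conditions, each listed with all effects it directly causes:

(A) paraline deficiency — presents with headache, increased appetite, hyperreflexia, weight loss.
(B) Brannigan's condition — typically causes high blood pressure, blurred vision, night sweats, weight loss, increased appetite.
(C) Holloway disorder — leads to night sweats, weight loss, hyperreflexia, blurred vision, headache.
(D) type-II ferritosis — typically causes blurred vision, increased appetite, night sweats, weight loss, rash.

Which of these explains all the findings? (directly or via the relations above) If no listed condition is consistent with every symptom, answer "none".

Testing each hypothesis:
(A) paraline deficiency — does not account for night sweats, blurred vision
(B) Brannigan's condition — night sweats +; increased appetite +; weight loss +; hyperreflexia -; blurred vision +
(C) Holloway disorder — night sweats +; increased appetite + (through blurred vision → increased appetite); weight loss +; hyperreflexia +; blurred vision +
(D) type-II ferritosis — does not account for hyperreflexia
(C) is the only candidate with no mismatches.

C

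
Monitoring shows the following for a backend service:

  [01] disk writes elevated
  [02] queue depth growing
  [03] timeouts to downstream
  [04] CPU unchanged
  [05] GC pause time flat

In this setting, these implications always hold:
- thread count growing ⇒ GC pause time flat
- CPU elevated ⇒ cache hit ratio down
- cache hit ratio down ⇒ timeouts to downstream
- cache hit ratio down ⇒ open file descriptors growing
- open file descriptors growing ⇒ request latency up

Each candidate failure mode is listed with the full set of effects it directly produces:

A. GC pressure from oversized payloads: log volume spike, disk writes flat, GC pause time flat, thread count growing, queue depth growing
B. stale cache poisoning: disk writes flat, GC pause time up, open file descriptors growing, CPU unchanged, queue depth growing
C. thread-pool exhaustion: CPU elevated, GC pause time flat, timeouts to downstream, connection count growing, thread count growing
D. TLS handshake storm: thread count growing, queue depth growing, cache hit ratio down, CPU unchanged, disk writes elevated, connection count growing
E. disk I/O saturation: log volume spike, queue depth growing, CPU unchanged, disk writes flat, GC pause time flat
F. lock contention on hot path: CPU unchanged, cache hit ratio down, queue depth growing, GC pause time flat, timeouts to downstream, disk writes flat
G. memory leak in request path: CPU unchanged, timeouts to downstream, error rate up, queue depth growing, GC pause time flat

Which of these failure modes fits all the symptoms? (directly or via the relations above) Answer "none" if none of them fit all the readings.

D

For each candidate, compare predicted effects to what was observed:
(A) GC pressure from oversized payloads — fails on disk writes elevated, timeouts to downstream, CPU unchanged (predicts disk writes flat, not disk writes elevated)
(B) stale cache poisoning — disk writes elevated -; queue depth growing +; timeouts to downstream -; CPU unchanged +; GC pause time flat -
(C) thread-pool exhaustion — disk writes elevated -; queue depth growing -; timeouts to downstream +; CPU unchanged -; GC pause time flat +
(D) TLS handshake storm — disk writes elevated +; queue depth growing +; timeouts to downstream + (by cache hit ratio down → timeouts to downstream); CPU unchanged +; GC pause time flat + (by thread count growing → GC pause time flat)
(E) disk I/O saturation — disk writes elevated -; queue depth growing +; timeouts to downstream -; CPU unchanged +; GC pause time flat +
(F) lock contention on hot path — disk writes elevated -; queue depth growing +; timeouts to downstream +; CPU unchanged +; GC pause time flat +
(G) memory leak in request path — disk writes elevated -; queue depth growing +; timeouts to downstream +; CPU unchanged +; GC pause time flat +
Only (D) is consistent with every observation.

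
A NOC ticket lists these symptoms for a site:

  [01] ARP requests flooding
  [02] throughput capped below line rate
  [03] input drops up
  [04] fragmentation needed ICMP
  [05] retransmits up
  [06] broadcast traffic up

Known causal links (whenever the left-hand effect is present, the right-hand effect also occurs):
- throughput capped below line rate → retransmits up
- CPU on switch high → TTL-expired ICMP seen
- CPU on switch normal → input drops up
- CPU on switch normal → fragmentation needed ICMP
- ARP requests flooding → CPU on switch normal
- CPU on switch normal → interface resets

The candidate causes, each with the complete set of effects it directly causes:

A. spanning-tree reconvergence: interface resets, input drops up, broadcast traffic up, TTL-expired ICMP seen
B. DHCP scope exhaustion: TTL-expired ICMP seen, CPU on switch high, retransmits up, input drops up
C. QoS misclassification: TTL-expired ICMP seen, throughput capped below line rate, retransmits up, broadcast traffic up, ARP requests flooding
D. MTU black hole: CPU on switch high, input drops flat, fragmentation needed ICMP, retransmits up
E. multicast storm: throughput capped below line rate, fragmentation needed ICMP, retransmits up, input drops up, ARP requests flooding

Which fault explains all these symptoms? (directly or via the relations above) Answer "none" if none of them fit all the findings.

Checking each candidate against the observations:
(A) spanning-tree reconvergence — does not account for ARP requests flooding, throughput capped below line rate, fragmentation needed ICMP, retransmits up
(B) DHCP scope exhaustion — does not account for ARP requests flooding, throughput capped below line rate, fragmentation needed ICMP, broadcast traffic up
(C) QoS misclassification — accounts for every observation (input drops up through ARP requests flooding → CPU on switch normal → input drops up)
(D) MTU black hole — fails on ARP requests flooding, throughput capped below line rate, input drops up, broadcast traffic up (predicts input drops flat, not input drops up)
(E) multicast storm — ARP requests flooding match; throughput capped below line rate match; input drops up match; fragmentation needed ICMP match; retransmits up match; broadcast traffic up miss
(C) is the only candidate with no mismatches.

C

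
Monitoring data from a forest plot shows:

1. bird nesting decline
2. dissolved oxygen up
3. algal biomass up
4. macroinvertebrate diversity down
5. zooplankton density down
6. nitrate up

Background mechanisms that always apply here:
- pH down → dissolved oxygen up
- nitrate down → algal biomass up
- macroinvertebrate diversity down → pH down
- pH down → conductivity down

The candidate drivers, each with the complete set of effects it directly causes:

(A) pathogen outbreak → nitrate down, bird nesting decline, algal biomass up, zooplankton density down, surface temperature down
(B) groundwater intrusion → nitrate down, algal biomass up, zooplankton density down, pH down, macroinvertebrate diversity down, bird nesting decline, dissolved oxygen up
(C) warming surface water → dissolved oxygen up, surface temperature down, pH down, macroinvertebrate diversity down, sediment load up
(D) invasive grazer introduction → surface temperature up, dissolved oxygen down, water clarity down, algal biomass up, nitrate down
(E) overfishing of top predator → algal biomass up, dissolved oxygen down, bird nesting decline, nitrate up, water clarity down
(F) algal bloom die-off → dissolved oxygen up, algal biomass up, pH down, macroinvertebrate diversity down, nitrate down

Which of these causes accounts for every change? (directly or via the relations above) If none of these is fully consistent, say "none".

none

Checking each candidate against the observations:
(A) pathogen outbreak — bird nesting decline ✓; dissolved oxygen up ✗; algal biomass up ✓; macroinvertebrate diversity down ✗; zooplankton density down ✓; nitrate up ✗
(B) groundwater intrusion — fails on nitrate up (predicts nitrate down, not nitrate up)
(C) warming surface water — bird nesting decline ✗; dissolved oxygen up ✓; algal biomass up ✗; macroinvertebrate diversity down ✓; zooplankton density down ✗; nitrate up ✗
(D) invasive grazer introduction — fails on bird nesting decline, dissolved oxygen up, macroinvertebrate diversity down, zooplankton density down, nitrate up (predicts dissolved oxygen down, not dissolved oxygen up; predicts nitrate down, not nitrate up)
(E) overfishing of top predator — bird nesting decline ✓; dissolved oxygen up ✗; algal biomass up ✓; macroinvertebrate diversity down ✗; zooplankton density down ✗; nitrate up ✓
(F) algal bloom die-off — fails on bird nesting decline, zooplankton density down, nitrate up (predicts nitrate down, not nitrate up)
Every candidate fails on at least one observation.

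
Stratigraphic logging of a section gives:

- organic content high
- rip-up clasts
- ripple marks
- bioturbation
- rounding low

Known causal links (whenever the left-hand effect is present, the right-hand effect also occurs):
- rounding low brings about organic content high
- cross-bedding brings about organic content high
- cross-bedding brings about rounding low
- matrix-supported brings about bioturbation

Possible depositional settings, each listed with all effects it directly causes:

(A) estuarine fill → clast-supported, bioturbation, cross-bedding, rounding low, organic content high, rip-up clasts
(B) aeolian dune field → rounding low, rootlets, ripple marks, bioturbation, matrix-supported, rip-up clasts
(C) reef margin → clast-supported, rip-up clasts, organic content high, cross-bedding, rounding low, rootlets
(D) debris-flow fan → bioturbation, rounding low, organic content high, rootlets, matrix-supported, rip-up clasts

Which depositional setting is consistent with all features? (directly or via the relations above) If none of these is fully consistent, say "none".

Per-candidate check:
(A) estuarine fill — does not account for ripple marks
(B) aeolian dune field — organic content high yes (by rounding low → organic content high); rip-up clasts yes; ripple marks yes; bioturbation yes; rounding low yes
(C) reef margin — organic content high yes; rip-up clasts yes; ripple marks NO; bioturbation NO; rounding low yes
(D) debris-flow fan — does not account for ripple marks
(B) is the only candidate with no mismatches.

B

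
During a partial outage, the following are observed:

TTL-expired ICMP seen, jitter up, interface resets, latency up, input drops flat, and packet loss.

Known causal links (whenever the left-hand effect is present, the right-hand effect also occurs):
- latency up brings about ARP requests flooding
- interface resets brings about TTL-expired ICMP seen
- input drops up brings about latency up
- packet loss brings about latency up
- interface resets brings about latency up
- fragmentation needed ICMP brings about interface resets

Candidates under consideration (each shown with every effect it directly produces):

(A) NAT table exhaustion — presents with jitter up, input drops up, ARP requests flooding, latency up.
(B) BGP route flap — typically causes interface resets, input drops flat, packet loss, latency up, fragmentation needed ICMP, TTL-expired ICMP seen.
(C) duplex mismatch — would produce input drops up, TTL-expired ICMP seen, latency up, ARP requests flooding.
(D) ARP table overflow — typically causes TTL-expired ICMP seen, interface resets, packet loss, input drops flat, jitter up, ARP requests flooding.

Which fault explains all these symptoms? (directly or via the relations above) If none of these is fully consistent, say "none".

D

Testing each hypothesis:
(A) NAT table exhaustion — TTL-expired ICMP seen -; jitter up +; interface resets -; latency up +; input drops flat -; packet loss -
(B) BGP route flap — does not account for jitter up
(C) duplex mismatch — fails on jitter up, interface resets, input drops flat, packet loss (predicts input drops up, not input drops flat)
(D) ARP table overflow — accounts for every observation (latency up by interface resets → latency up)
(D) is the only candidate with no mismatches.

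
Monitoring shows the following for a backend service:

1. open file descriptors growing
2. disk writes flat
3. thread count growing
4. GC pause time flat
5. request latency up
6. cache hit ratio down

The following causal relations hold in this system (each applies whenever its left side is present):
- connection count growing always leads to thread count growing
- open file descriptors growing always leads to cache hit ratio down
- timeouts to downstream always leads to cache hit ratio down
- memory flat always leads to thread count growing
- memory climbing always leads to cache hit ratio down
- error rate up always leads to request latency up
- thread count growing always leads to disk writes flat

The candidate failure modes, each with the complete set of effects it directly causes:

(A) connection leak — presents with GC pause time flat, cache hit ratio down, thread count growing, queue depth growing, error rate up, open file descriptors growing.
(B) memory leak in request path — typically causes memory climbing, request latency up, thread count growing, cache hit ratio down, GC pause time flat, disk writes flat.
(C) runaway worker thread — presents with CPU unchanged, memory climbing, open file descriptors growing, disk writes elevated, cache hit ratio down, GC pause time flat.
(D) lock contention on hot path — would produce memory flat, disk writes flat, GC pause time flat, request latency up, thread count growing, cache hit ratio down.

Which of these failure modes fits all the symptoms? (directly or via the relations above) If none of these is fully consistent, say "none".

For each candidate, compare predicted effects to what was observed:
(A) connection leak — open file descriptors growing yes; disk writes flat yes (by thread count growing → disk writes flat); thread count growing yes; GC pause time flat yes; request latency up yes (by error rate up → request latency up); cache hit ratio down yes
(B) memory leak in request path — open file descriptors growing NO; disk writes flat yes; thread count growing yes; GC pause time flat yes; request latency up yes; cache hit ratio down yes
(C) runaway worker thread — open file descriptors growing yes; disk writes flat NO; thread count growing NO; GC pause time flat yes; request latency up NO; cache hit ratio down yes
(D) lock contention on hot path — does not account for open file descriptors growing
(A) is the only candidate with no mismatches.

A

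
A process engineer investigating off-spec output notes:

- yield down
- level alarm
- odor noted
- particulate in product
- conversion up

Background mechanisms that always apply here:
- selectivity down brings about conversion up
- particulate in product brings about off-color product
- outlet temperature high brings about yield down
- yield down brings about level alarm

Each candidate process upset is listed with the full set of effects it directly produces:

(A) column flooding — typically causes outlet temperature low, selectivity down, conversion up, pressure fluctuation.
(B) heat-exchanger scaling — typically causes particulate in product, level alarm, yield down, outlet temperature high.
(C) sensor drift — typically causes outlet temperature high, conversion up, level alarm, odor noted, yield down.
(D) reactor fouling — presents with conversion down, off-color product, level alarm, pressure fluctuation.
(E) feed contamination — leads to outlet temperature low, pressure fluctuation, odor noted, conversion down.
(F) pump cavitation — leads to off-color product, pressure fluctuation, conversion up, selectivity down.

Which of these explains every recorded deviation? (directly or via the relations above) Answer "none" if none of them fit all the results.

For each candidate, compare predicted effects to what was observed:
(A) column flooding — does not account for yield down, level alarm, odor noted, particulate in product
(B) heat-exchanger scaling — yield down +; level alarm +; odor noted -; particulate in product +; conversion up -
(C) sensor drift — yield down +; level alarm +; odor noted +; particulate in product -; conversion up +
(D) reactor fouling — yield down -; level alarm +; odor noted -; particulate in product -; conversion up -
(E) feed contamination — fails on yield down, level alarm, particulate in product, conversion up (predicts conversion down, not conversion up)
(F) pump cavitation — does not account for yield down, level alarm, odor noted, particulate in product
Every candidate fails on at least one observation.

none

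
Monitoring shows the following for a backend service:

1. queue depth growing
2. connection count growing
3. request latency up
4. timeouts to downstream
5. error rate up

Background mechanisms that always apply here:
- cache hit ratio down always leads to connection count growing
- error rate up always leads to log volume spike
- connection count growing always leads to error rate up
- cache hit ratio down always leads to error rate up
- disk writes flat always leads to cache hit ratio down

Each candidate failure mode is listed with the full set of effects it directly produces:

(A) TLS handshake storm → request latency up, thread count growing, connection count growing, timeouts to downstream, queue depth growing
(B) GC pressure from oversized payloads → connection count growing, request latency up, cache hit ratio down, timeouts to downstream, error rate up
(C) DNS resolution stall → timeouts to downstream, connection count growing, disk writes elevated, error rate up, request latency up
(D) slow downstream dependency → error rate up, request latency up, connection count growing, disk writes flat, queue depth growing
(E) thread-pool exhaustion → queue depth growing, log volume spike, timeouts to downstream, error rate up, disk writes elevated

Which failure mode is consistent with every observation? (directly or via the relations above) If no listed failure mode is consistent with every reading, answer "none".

Checking each candidate against the observations:
(A) TLS handshake storm — queue depth growing +; connection count growing +; request latency up +; timeouts to downstream +; error rate up + (by connection count growing → error rate up)
(B) GC pressure from oversized payloads — queue depth growing -; connection count growing +; request latency up +; timeouts to downstream +; error rate up +
(C) DNS resolution stall — queue depth growing -; connection count growing +; request latency up +; timeouts to downstream +; error rate up +
(D) slow downstream dependency — does not account for timeouts to downstream
(E) thread-pool exhaustion — does not account for connection count growing, request latency up
(A) alone accounts for all the evidence.

A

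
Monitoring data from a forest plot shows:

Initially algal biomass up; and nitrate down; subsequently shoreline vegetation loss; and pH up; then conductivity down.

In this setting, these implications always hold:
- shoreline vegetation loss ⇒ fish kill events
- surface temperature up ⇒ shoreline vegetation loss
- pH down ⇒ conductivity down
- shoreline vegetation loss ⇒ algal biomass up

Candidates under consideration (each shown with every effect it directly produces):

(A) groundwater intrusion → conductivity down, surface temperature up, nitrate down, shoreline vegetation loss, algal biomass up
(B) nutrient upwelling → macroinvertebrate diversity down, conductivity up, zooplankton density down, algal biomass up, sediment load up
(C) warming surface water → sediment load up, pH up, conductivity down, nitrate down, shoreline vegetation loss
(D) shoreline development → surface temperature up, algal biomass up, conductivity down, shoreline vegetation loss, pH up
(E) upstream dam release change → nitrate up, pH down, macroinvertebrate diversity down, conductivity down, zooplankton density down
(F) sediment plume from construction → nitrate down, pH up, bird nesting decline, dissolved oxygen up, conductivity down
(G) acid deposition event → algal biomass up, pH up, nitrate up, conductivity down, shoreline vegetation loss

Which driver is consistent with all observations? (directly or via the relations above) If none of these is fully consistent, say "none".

C

Per-candidate check:
(A) groundwater intrusion — algal biomass up +; nitrate down +; shoreline vegetation loss +; pH up -; conductivity down +
(B) nutrient upwelling — algal biomass up +; nitrate down -; shoreline vegetation loss -; pH up -; conductivity down -
(C) warming surface water — accounts for every observation (algal biomass up via shoreline vegetation loss → algal biomass up)
(D) shoreline development — algal biomass up +; nitrate down -; shoreline vegetation loss +; pH up +; conductivity down +
(E) upstream dam release change — fails on algal biomass up, nitrate down, shoreline vegetation loss, pH up (predicts nitrate up, not nitrate down; predicts pH down, not pH up)
(F) sediment plume from construction — algal biomass up -; nitrate down +; shoreline vegetation loss -; pH up +; conductivity down +
(G) acid deposition event — algal biomass up +; nitrate down -; shoreline vegetation loss +; pH up +; conductivity down +
(C) alone accounts for all the evidence.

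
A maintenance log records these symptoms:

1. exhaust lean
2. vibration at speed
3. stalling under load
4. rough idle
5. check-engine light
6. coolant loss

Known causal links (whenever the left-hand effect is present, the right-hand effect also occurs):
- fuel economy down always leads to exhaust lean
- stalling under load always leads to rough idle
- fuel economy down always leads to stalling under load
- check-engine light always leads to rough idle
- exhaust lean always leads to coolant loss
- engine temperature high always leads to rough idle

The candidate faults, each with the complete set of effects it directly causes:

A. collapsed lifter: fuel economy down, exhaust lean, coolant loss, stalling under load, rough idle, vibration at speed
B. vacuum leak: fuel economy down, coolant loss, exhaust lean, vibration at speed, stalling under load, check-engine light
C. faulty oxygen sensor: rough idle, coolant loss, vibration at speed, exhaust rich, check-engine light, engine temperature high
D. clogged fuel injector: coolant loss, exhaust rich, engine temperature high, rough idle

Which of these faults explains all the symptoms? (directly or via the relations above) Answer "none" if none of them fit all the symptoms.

Checking each candidate against the observations:
(A) collapsed lifter — exhaust lean ✓; vibration at speed ✓; stalling under load ✓; rough idle ✓; check-engine light ✗; coolant loss ✓
(B) vacuum leak — accounts for every observation (rough idle through check-engine light → rough idle)
(C) faulty oxygen sensor — exhaust lean ✗; vibration at speed ✓; stalling under load ✗; rough idle ✓; check-engine light ✓; coolant loss ✓
(D) clogged fuel injector — fails on exhaust lean, vibration at speed, stalling under load, check-engine light (predicts exhaust rich, not exhaust lean)
(B) is the only candidate with no mismatches.

B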